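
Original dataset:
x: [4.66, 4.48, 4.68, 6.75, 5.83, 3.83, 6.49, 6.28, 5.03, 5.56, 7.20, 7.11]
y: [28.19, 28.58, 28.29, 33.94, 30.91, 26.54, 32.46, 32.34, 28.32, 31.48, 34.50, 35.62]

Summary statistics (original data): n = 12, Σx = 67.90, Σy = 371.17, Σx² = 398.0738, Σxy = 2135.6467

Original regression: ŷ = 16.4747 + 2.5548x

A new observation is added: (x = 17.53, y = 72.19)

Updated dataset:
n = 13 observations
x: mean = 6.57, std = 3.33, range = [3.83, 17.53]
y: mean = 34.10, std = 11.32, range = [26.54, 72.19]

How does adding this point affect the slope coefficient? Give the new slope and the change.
Adding the point moves β₁ from 2.5548 to 3.3867, i.e. it increases by 0.8319 (+32.6%).

x = 17.53 lies well outside the original x-range [3.83, 7.20] (x̄ ≈ 5.66), so this observation has high leverage and can move the slope substantially.

Step 1: Update the sums with the new point (n goes from 12 to 13)
Σx  = 67.90 + 17.53 = 85.43
Σy  = 371.17 + 72.19 = 443.36
Σx² = 398.0738 + 17.53² = 398.0738 + 307.3009 = 705.3747
Σxy = 2135.6467 + 17.53×72.19 = 2135.6467 + 1265.4907 = 3401.1374

Step 2: Recompute the slope with b₁ = (nΣxy − ΣxΣy) / (nΣx² − (Σx)²)
Numerator   = 13×3401.1374 − 85.43×443.36 = 44214.7862 − 37876.2448 = 6338.5414
Denominator = 13×705.3747 − 85.43² = 9169.8711 − 7298.2849 = 1871.5862
b₁(new) = 6338.5414 / 1871.5862 = 3.3867

(Same formula on the original sums: (12×2135.6467 − 67.90×371.17) / (12×398.0738 − 67.90²) = 425.3174 / 166.4756 = 2.5548, matching the given fit.)

Step 3: Change in slope
Δβ₁ = 3.3867 − 2.5548 = +0.8319
Relative change = +0.8319 / 2.5548 × 100% = +32.6%
→ the slope increases when the point is added.

Because the point sits above the extension of the original line at a high-leverage x, it tilts the fit up.
In practice: examine leverage (hᵢ) and Cook's distance rather than deleting it automatically.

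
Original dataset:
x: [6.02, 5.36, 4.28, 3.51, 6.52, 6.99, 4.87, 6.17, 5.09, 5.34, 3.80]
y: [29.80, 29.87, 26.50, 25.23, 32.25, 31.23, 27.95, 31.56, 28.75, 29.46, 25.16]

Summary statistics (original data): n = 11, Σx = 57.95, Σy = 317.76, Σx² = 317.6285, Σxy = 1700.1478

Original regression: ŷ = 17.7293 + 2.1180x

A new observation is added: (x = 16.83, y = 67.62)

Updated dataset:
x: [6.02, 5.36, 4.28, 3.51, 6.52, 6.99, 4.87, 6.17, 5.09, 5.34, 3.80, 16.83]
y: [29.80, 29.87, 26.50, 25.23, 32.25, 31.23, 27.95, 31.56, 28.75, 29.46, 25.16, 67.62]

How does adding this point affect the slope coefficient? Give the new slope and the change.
Adding the point moves β₁ from 2.1180 to 3.2374, i.e. it increases by 1.1194 (+52.9%).

The new point has HIGH LEVERAGE: x = 16.83 is far from the original mean x̄ = 57.95/11 ≈ 5.27 (original range [3.51, 6.99]).

Step 1: Update the sums with the new point (n goes from 11 to 12)
Σx  = 57.95 + 16.83 = 74.78
Σy  = 317.76 + 67.62 = 385.38
Σx² = 317.6285 + 16.83² = 317.6285 + 283.2489 = 600.8774
Σxy = 1700.1478 + 16.83×67.62 = 1700.1478 + 1138.0446 = 2838.1924

Step 2: Recompute the slope with b₁ = (nΣxy − ΣxΣy) / (nΣx² − (Σx)²)
Numerator   = 12×2838.1924 − 74.78×385.38 = 34058.3088 − 28818.7164 = 5239.5924
Denominator = 12×600.8774 − 74.78² = 7210.5288 − 5592.0484 = 1618.4804
b₁(new) = 5239.5924 / 1618.4804 = 3.2374

(Same formula on the original sums: (11×1700.1478 − 57.95×317.76) / (11×317.6285 − 57.95²) = 287.4338 / 135.7110 = 2.1180, matching the given fit.)

Step 3: Change in slope
Δβ₁ = 3.2374 − 2.1180 = +1.1194
Relative change = +1.1194 / 2.1180 × 100% = +52.9%
→ the slope increases when the point is added.

A high-leverage point only changes the slope if it is off the original line; here y = 67.62 is above the original trend, so the slope increases.
In practice: check such a point for data-entry or measurement error.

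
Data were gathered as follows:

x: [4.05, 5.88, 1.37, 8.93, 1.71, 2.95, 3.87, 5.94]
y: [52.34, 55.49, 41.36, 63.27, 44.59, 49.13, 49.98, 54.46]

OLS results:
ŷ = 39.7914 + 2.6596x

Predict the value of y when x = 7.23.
ŷ = 59.0203

x = 7.23 lies inside the observed range [1.37, 8.93], so the fitted equation applies directly:

ŷ = 39.7914 + 2.6596 × 7.23
ŷ = 39.7914 + 19.2289
ŷ = 59.0203

This is the fitted mean response at that x — an individual observation would come with a wider prediction interval.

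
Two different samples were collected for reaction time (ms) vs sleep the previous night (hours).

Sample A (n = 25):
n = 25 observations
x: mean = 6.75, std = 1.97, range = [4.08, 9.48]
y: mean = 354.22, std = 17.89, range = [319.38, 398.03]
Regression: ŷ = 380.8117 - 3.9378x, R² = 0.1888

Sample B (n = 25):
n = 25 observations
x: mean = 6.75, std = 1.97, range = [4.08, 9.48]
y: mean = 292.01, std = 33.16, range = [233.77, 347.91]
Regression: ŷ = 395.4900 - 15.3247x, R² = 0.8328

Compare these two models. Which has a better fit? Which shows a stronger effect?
Model B has the better fit (R² = 0.8328 vs 0.1888). Model B shows the stronger effect (|β₁| = 15.3247 vs 3.9378).

Model Comparison:

Which explains more variance? (R²)
- Model A: R² = 0.1888 → 18.88% of variance in reaction time explained
- Model B: R² = 0.8328 → 83.28% of variance in reaction time explained
- 0.8328 > 0.1888 → Model B has the better fit

Strength of effect — compare |β₁|:
- Model A: β₁ = -3.9378 → predicted reaction time falls 3.9378 ms per additional hour of sleep
- Model B: β₁ = -15.3247 → predicted reaction time falls 15.3247 ms per additional hour of sleep
- |-3.9378| < |-15.3247| → Model B shows the stronger marginal effect

Notes:
- R² measures how tightly points cluster around the line; β₁ measures how steep the line is — they answer different questions.
- The two samples could reflect different populations, time periods, or measurement quality.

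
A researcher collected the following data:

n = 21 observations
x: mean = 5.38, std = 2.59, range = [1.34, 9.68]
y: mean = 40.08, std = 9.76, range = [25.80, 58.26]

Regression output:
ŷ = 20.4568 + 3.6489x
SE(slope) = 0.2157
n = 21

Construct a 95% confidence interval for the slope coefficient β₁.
The 95% CI for β₁ is (3.1974, 4.1004)

Confidence interval for the slope:

The 95% CI for β₁ is: β̂₁ ± t*(α/2, n-2) × SE(β̂₁)

Step 1: Find critical t-value
- Confidence level = 0.95
- Degrees of freedom = n - 2 = 21 - 2 = 19
- t*(α/2, 19) = 2.0930

Step 2: Calculate margin of error
Margin = 2.0930 × 0.2157 = 0.4515

Step 3: Construct interval
CI = 3.6489 ± 0.4515
CI = (3.1974, 4.1004)

Interpretation: We are 95% confident that the true slope β₁ lies between 3.1974 and 4.1004.
The interval does not include 0, suggesting a significant linear relationship.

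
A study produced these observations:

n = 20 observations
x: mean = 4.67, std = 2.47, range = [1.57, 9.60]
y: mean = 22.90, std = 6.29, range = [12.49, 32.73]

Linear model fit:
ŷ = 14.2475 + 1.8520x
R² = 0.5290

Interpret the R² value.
About 52.90% of the variability in y is accounted for by the regression on x (R² = 0.5290) — a moderate linear fit.

The coefficient of determination R² is the fraction of the total variation in y that the fitted line accounts for.

Here R² = 0.5290:
- Explained: 52.90% of the variation in y
- Unexplained (residual): 100% − 52.90% = 47.10%
- Rule of thumb (below 0.3 weak; 0.3 to below 0.7 moderate; 0.7 and above strong) → moderate

Note: R² says nothing about causation, and a high R² does not by itself mean the linear form is appropriate — check the residuals.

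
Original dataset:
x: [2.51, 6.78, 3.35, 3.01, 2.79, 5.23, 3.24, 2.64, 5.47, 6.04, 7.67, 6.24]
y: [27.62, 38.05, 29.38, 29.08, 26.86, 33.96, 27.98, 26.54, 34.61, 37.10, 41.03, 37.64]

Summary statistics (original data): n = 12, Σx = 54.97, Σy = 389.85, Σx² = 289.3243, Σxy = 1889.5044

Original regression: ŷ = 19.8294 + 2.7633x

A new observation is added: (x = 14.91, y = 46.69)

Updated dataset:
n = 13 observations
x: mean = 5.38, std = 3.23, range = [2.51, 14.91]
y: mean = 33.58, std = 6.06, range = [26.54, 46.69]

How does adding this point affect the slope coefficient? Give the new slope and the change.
New slope β₁ = 1.7579 versus 2.7633 before: a change of -1.0054 (-36.4%).

The new point has HIGH LEVERAGE: x = 14.91 is far from the original mean x̄ = 54.97/12 ≈ 4.58 (original range [2.51, 7.67]).

Step 1: Update the sums with the new point (n goes from 12 to 13)
Σx  = 54.97 + 14.91 = 69.88
Σy  = 389.85 + 46.69 = 436.54
Σx² = 289.3243 + 14.91² = 289.3243 + 222.3081 = 511.6324
Σxy = 1889.5044 + 14.91×46.69 = 1889.5044 + 696.1479 = 2585.6523

Step 2: Recompute the slope with b₁ = (nΣxy − ΣxΣy) / (nΣx² − (Σx)²)
Numerator   = 13×2585.6523 − 69.88×436.54 = 33613.4799 − 30505.4152 = 3108.0647
Denominator = 13×511.6324 − 69.88² = 6651.2212 − 4883.2144 = 1768.0068
b₁(new) = 3108.0647 / 1768.0068 = 1.7579

(Same formula on the original sums: (12×1889.5044 − 54.97×389.85) / (12×289.3243 − 54.97²) = 1243.9983 / 450.1907 = 2.7633, matching the given fit.)

Step 3: Change in slope
Δβ₁ = 1.7579 − 2.7633 = -1.0054
Relative change = -1.0054 / 2.7633 × 100% = -36.4%
→ the slope decreases when the point is added.

Because the point sits below the extension of the original line at a high-leverage x, it tilts the fit down.
In practice: investigate whether it comes from the same population as the rest of the sample.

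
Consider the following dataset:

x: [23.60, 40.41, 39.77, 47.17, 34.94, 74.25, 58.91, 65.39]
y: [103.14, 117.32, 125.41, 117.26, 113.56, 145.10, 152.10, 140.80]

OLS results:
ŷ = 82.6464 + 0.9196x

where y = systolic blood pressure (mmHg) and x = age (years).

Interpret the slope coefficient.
For each additional year of age, predicted blood pressure increases by approximately 0.9196 mmHg.

The slope coefficient β₁ = 0.9196 represents the marginal effect of age on blood pressure.

Interpretation:
- Age up by 1 year → predicted blood pressure increases by 0.9196 mmHg
- This is a linear approximation: the same per-unit change is assumed across the whole observed x range
- The sign (+) gives the direction; the magnitude 0.9196 gives the size of the effect per year

The intercept β₀ = 82.6464 is the predicted blood pressure when age = 0; since the smallest observed x is 23.60, this is an extrapolation and mainly anchors the line.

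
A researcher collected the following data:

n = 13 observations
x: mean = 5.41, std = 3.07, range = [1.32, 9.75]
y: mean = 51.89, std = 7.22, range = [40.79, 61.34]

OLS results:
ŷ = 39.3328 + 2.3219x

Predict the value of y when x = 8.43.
ŷ = 58.9064

x = 8.43 lies inside the observed range [1.32, 9.75], so the fitted equation applies directly:

ŷ = 39.3328 + 2.3219 × 8.43
ŷ = 39.3328 + 19.5736
ŷ = 58.9064

This is a point prediction; actual observations scatter around it by roughly the residual standard deviation.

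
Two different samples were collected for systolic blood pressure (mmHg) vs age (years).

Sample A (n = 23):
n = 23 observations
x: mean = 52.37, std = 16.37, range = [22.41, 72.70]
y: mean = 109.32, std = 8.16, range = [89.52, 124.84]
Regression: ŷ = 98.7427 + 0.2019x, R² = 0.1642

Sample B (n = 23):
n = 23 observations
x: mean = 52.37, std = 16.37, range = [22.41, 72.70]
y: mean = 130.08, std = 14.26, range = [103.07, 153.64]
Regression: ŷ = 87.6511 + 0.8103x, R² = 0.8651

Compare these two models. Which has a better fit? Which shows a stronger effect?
Model B has the better fit (R² = 0.8651 vs 0.1642). Model B shows the stronger effect (|β₁| = 0.8103 vs 0.2019).

Model Comparison:

Fit — compare R²:
- Model A: R² = 0.1642 → 16.42% of variance in blood pressure explained
- Model B: R² = 0.8651 → 86.51% of variance in blood pressure explained
- 0.8651 > 0.1642 → Model B has the better fit

Which has the larger per-year effect? (|β₁|)
- Model A: β₁ = 0.2019 → predicted blood pressure rises 0.2019 mmHg per additional year of age
- Model B: β₁ = 0.8103 → predicted blood pressure rises 0.8103 mmHg per additional year of age
- |0.2019| < |0.8103| → Model B shows the stronger marginal effect

Note: The two samples could reflect different populations, time periods, or measurement quality.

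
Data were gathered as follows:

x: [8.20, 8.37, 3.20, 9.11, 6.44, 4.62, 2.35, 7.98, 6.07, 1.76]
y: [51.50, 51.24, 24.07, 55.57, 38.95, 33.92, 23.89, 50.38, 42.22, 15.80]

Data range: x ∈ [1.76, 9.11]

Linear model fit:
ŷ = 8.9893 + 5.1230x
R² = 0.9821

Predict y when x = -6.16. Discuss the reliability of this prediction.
The equation gives ŷ = -22.5684; however x = -6.16 is 7.92 units below the observed range, so this extrapolated value should not be trusted.

Prediction calculation:
ŷ = 8.9893 + 5.1230 × (-6.16)
ŷ = -22.5684

Reliability:
- Data range: x ∈ [1.76, 9.11]
- Prediction point: x = -6.16 is 7.92 units below the observed range → this is EXTRAPOLATION, not interpolation

Why that matters here:
- The linear relationship may not hold outside the observed range
- The standard error of prediction grows with (x − x̄)², and x = -6.16 is far from x̄ = 5.81
- Real relationships often flatten, saturate, or turn nonlinear at extremes

The R² = 0.9821 only validates the fit within [1.76, 9.11]; treat ŷ = -22.5684 with caution.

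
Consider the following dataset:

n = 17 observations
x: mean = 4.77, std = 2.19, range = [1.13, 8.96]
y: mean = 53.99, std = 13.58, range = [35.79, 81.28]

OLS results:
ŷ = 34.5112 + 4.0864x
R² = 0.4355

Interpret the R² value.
The model explains 43.55% of the variance in y (R² = 0.4355), leaving 56.45% unexplained; the fit is moderate.

R² (coefficient of determination) measures the proportion of variance in y explained by the regression model.

Here R² = 0.4355:
- Explained: 43.55% of the variation in y
- Unexplained (residual): 100% − 43.55% = 56.45%
- Rule of thumb (below 0.3 weak; 0.3 to below 0.7 moderate; 0.7 and above strong) → moderate

Note: R² never decreases when predictors are added, so it should not be used alone to compare models of different size.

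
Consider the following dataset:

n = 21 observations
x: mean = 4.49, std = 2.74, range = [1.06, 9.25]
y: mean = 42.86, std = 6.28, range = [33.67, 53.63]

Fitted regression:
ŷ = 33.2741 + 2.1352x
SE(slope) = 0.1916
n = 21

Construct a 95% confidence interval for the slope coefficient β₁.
The 95% CI for β₁ is (1.7342, 2.5362)

Confidence interval for the slope:

The 95% CI for β₁ is: β̂₁ ± t*(α/2, n-2) × SE(β̂₁)

Step 1: Find critical t-value
- Confidence level = 0.95
- Degrees of freedom = n - 2 = 21 - 2 = 19
- t*(α/2, 19) = 2.0930

Step 2: Calculate margin of error
Margin = 2.0930 × 0.1916 = 0.4010

Step 3: Construct interval
CI = 2.1352 ± 0.4010
CI = (1.7342, 2.5362)

Interpretation: intervals built this way capture the true β₁ in 95% of repeated samples; here the plausible range for the per-unit effect of x on y is 1.7342 to 2.5362.
The interval does not include 0, suggesting a significant linear relationship.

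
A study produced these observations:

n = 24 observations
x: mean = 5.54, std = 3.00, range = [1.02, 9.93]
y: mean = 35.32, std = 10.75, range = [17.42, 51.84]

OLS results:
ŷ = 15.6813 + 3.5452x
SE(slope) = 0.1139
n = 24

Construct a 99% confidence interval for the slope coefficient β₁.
The 99% CI for β₁ is (3.2241, 3.8663)

Confidence interval for the slope:

The 99% CI for β₁ is: β̂₁ ± t*(α/2, n-2) × SE(β̂₁)

Step 1: Find critical t-value
- Confidence level = 0.99
- Degrees of freedom = n - 2 = 24 - 2 = 22
- t*(α/2, 22) = 2.8188

Step 2: Calculate margin of error
Margin = 2.8188 × 0.1139 = 0.3211

Step 3: Construct interval
CI = 3.5452 ± 0.3211
CI = (3.2241, 3.8663)

Interpretation: We are 99% confident that the true slope β₁ lies between 3.2241 and 3.8663.
The interval does not include 0, suggesting a significant linear relationship.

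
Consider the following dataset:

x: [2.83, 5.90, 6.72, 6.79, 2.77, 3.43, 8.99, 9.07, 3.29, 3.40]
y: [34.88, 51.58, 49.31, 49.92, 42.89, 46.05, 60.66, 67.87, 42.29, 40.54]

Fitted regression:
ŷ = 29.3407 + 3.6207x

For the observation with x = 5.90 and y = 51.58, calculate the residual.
Residual = 0.8772

The residual is the difference between the actual value and the predicted value:

Residual = y - ŷ

Step 1: Calculate predicted value
ŷ = 29.3407 + 3.6207 × 5.90
ŷ = 50.7028

Step 2: Calculate residual
Residual = 51.58 - 50.7028
Residual = 0.8772

Sign check: y > ŷ, so the point is above the line and the fit underestimates here.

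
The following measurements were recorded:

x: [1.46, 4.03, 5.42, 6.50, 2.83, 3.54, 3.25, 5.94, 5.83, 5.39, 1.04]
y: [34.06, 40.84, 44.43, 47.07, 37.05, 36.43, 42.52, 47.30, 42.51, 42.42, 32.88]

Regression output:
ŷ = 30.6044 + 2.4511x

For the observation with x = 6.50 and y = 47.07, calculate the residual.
Residual = 0.5334

The residual is the difference between the actual value and the predicted value:

Residual = y - ŷ

Step 1: Calculate predicted value
ŷ = 30.6044 + 2.4511 × 6.50
ŷ = 46.5366

Step 2: Calculate residual
Residual = 47.07 - 46.5366
Residual = 0.5334

Interpretation: the model underestimates the actual value by 0.5334 at this point (positive residual → observation lies above the fitted line).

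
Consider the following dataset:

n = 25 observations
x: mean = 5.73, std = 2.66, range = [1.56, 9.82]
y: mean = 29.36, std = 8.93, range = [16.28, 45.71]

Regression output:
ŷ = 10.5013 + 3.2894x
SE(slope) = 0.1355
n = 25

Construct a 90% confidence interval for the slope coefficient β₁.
The 90% CI for β₁ is (3.0572, 3.5216)

Confidence interval for the slope:

The 90% CI for β₁ is: β̂₁ ± t*(α/2, n-2) × SE(β̂₁)

Step 1: Find critical t-value
- Confidence level = 0.9
- Degrees of freedom = n - 2 = 25 - 2 = 23
- t*(α/2, 23) = 1.7139

Step 2: Calculate margin of error
Margin = 1.7139 × 0.1355 = 0.2322

Step 3: Construct interval
CI = 3.2894 ± 0.2322
CI = (3.0572, 3.5216)

Interpretation: each one-unit increase in x is associated with a change in mean y of between 3.0572 and 3.5216, with 90% confidence.
Since 0 is outside the interval, a two-sided test at α = 0.10 would reject H₀: β₁ = 0.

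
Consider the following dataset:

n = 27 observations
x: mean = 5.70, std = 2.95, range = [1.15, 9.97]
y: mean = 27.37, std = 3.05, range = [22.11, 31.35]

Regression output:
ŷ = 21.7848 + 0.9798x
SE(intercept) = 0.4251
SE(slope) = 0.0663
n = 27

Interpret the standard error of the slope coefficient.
SE(slope) = 0.0663 measures the uncertainty in the estimated slope. The coefficient is estimated precisely (SE/|β̂₁| = 6.8%).

What SE measures:
- The standard error quantifies the sampling variability of the coefficient estimate
- It is the estimated standard deviation of β̂₁ across hypothetical repeated samples of the same size
- Smaller SE → more precise estimate

Relative precision:
- SE / |β̂₁| = 0.0663 / 0.9798 = 6.8%
- Rule of thumb (under 20%: precise; 20% to under 50%: moderately precise; 50% or more: imprecise) → precise

Rough 95% range (±2 SE): 0.9798 ± 0.1326 → (0.8472, 1.1124).

What drives SE(β̂₁): wider spread of x values → smaller SE; more residual scatter → larger SE; larger n (here n = 27) → smaller SE.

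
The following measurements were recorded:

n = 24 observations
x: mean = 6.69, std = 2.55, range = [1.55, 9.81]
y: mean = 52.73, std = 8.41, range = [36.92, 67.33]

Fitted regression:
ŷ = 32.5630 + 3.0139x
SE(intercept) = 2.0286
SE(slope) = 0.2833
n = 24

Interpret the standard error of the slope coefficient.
SE(slope) = 0.2833 measures the uncertainty in the estimated slope. The coefficient is estimated precisely (SE/|β̂₁| = 9.4%).

SE(β̂₁) = s / √Sxx, where s is the residual standard deviation and Sxx = Σ(x − x̄)². It is the yardstick for how far β̂₁ = 3.0139 could plausibly be from the true slope.

Relative precision:
- SE / |β̂₁| = 0.2833 / 3.0139 = 9.4%
- Rule of thumb (under 20%: precise; 20% to under 50%: moderately precise; 50% or more: imprecise) → precise

Link to interval estimation: a confidence interval for β₁ is β̂₁ ± t* × 0.2833, so SE sets the half-width per unit of t*.

What drives SE(β̂₁): larger n (here n = 24) → smaller SE; more residual scatter → larger SE.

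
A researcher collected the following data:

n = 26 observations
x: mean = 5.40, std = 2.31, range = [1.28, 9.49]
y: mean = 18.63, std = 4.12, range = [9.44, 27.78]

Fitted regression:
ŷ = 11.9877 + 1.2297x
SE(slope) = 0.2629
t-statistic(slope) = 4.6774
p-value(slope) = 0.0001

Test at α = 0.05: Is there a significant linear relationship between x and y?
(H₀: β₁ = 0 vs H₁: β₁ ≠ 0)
Since p-value = 0.0001 < α = 0.05, reject H₀ — the slope is significantly different from 0.

Hypothesis test for the slope coefficient:

H₀: β₁ = 0 (no linear relationship)
H₁: β₁ ≠ 0 (linear relationship exists)

Test statistic: t = β̂₁ / SE(β̂₁) = 1.2297 / 0.2629 = 4.6774

The p-value (0.0001) is the probability, under H₀, of a t-statistic at least as extreme as |t| = 4.6774 (two-sided, df = n − 2 = 24).

Decision rule: reject H₀ if p-value < α.
p-value = 0.0001 < α = 0.05 → reject H₀.

At α = 0.05 the data do provide convincing evidence of a nonzero slope.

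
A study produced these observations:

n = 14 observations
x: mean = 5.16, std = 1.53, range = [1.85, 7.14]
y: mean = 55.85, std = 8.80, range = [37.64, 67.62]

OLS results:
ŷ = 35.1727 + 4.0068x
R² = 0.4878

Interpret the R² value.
About 48.78% of the variability in y is accounted for by the regression on x (R² = 0.4878) — a moderate linear fit.

The coefficient of determination R² is the fraction of the total variation in y that the fitted line accounts for.

Here R² = 0.4878:
- Explained: 48.78% of the variation in y
- Unexplained (residual): 100% − 48.78% = 51.22%
- Rule of thumb (below 0.3 weak; 0.3 to below 0.7 moderate; 0.7 and above strong) → moderate

Calculation: R² = 1 − (SS_res / SS_tot), where SS_res is the sum of squared residuals and SS_tot the total sum of squares.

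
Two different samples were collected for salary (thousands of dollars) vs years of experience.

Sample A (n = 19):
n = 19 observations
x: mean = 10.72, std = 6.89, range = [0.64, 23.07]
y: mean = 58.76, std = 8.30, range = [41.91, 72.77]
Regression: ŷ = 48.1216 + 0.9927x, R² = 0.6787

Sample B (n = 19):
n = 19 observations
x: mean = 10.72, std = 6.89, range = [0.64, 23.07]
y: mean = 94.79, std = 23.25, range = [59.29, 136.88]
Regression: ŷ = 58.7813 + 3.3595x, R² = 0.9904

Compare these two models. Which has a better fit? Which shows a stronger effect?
Model B has the better fit (R² = 0.9904 vs 0.6787). Model B shows the stronger effect (|β₁| = 3.3595 vs 0.9927).

Model Comparison:

Fit — compare R²:
- Model A: R² = 0.6787 → 67.87% of variance in salary explained
- Model B: R² = 0.9904 → 99.04% of variance in salary explained
- 0.9904 > 0.6787 → Model B has the better fit

Strength of effect — compare |β₁|:
- Model A: β₁ = 0.9927 → predicted salary rises 0.9927 thousand dollars per additional year of experience
- Model B: β₁ = 3.3595 → predicted salary rises 3.3595 thousand dollars per additional year of experience
- |0.9927| < |3.3595| → Model B shows the stronger marginal effect

Notes:
- R² measures how tightly points cluster around the line; β₁ measures how steep the line is — they answer different questions.
- The two samples could reflect different populations, time periods, or measurement quality.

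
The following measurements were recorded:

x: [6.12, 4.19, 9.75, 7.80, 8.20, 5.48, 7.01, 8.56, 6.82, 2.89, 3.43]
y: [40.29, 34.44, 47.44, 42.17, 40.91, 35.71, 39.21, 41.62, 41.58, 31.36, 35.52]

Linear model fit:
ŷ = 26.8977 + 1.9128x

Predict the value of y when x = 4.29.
ŷ = 35.1036

Plug x = 4.29 into the fitted line:

ŷ = 26.8977 + 1.9128 × 4.29
ŷ = 26.8977 + 8.2059
ŷ = 35.1036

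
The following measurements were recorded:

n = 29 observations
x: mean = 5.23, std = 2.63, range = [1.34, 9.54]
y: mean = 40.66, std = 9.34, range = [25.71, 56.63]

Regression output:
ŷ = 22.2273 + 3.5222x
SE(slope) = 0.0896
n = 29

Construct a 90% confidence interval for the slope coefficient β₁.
The 90% CI for β₁ is (3.3696, 3.6748)

Confidence interval for the slope:

The 90% CI for β₁ is: β̂₁ ± t*(α/2, n-2) × SE(β̂₁)

Step 1: Find critical t-value
- Confidence level = 0.9
- Degrees of freedom = n - 2 = 29 - 2 = 27
- t*(α/2, 27) = 1.7033

Step 2: Calculate margin of error
Margin = 1.7033 × 0.0896 = 0.1526

Step 3: Construct interval
CI = 3.5222 ± 0.1526
CI = (3.3696, 3.6748)

Interpretation: each one-unit increase in x is associated with a change in mean y of between 3.3696 and 3.6748, with 90% confidence.
Both endpoints are positive, so the data support a genuinely positive slope at this confidence level.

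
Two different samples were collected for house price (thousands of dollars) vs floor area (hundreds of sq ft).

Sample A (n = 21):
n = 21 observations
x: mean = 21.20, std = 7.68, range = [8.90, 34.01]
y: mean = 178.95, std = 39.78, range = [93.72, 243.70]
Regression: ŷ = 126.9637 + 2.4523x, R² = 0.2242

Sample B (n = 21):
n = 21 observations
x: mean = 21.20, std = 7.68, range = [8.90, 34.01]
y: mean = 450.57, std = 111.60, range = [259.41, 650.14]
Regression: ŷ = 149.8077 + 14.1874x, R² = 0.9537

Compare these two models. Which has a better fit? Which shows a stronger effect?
Model B has the better fit (R² = 0.9537 vs 0.2242). Model B shows the stronger effect (|β₁| = 14.1874 vs 2.4523).

Model Comparison:

Fit — compare R²:
- Model A: R² = 0.2242 → 22.42% of variance in house price explained
- Model B: R² = 0.9537 → 95.37% of variance in house price explained
- 0.9537 > 0.2242 → Model B has the better fit

Effect size (slope magnitude):
- Model A: β₁ = 2.4523 → predicted house price rises 2.4523 thousand dollars per additional hundred sq ft of floor area
- Model B: β₁ = 14.1874 → predicted house price rises 14.1874 thousand dollars per additional hundred sq ft of floor area
- |2.4523| < |14.1874| → Model B shows the stronger marginal effect

Notes:
- A steeper slope doesn't make a better model if the scatter around the line is large.
- A better fit (higher R²) doesn't necessarily mean a more important relationship.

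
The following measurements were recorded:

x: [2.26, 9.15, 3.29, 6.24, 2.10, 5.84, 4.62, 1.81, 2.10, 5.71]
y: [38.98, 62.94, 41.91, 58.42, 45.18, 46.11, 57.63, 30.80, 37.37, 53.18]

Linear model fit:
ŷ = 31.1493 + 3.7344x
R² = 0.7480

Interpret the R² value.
The model explains 74.80% of the variance in y (R² = 0.7480), leaving 25.20% unexplained; the fit is strong.

The coefficient of determination R² is the fraction of the total variation in y that the fitted line accounts for.

Here R² = 0.7480:
- Explained: 74.80% of the variation in y
- Unexplained (residual): 100% − 74.80% = 25.20%
- Rule of thumb (below 0.3 weak; 0.3 to below 0.7 moderate; 0.7 and above strong) → strong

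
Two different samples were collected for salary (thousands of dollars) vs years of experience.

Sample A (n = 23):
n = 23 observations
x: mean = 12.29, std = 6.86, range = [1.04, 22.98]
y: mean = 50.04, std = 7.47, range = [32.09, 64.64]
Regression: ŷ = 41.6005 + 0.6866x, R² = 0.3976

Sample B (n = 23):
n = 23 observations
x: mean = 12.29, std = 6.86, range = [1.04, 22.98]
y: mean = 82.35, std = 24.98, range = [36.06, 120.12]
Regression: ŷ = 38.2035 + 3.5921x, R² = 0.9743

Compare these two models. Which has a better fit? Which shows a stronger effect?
Model B has the better fit (R² = 0.9743 vs 0.3976). Model B shows the stronger effect (|β₁| = 3.5921 vs 0.6866).

Model Comparison:

Which explains more variance? (R²)
- Model A: R² = 0.3976 → 39.76% of variance in salary explained
- Model B: R² = 0.9743 → 97.43% of variance in salary explained
- 0.9743 > 0.3976 → Model B has the better fit

Effect size (slope magnitude):
- Model A: β₁ = 0.6866 → predicted salary rises 0.6866 thousand dollars per additional year of experience
- Model B: β₁ = 3.5921 → predicted salary rises 3.5921 thousand dollars per additional year of experience
- |0.6866| < |3.5921| → Model B shows the stronger marginal effect

Note: The two samples could reflect different populations, time periods, or measurement quality.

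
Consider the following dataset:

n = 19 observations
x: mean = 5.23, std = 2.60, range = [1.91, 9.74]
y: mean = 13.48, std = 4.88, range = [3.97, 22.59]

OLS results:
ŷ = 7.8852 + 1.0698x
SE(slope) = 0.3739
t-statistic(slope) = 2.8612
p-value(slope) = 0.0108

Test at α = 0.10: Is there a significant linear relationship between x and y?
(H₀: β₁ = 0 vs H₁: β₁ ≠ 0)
Since p-value = 0.0108 < α = 0.10, reject H₀ — the slope is significantly different from 0.

Hypothesis test for the slope coefficient:

H₀: β₁ = 0 (no linear relationship)
H₁: β₁ ≠ 0 (linear relationship exists)

Test statistic: t = β̂₁ / SE(β̂₁) = 1.0698 / 0.3739 = 2.8612

p = 0.0108: how often a slope estimate this far from 0 (in SE units) would arise by chance if β₁ were truly 0.

Decision rule: reject H₀ if p-value < α.
p-value = 0.0108 < α = 0.10 → reject H₀.

Conclusion: the linear association between x and y is significant at the 10% level.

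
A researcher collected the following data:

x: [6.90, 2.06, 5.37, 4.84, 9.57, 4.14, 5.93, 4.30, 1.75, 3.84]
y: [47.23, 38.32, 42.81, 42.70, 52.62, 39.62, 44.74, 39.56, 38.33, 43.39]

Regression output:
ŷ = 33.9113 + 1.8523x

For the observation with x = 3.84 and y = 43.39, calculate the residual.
Residual = 2.3659

The residual is the difference between the actual value and the predicted value:

Residual = y - ŷ

Step 1: Calculate predicted value
ŷ = 33.9113 + 1.8523 × 3.84
ŷ = 41.0241

Step 2: Calculate residual
Residual = 43.39 - 41.0241
Residual = 2.3659

The residual is positive, so the observed y = 43.39 sits above the regression line (the line underestimates it by 2.3659).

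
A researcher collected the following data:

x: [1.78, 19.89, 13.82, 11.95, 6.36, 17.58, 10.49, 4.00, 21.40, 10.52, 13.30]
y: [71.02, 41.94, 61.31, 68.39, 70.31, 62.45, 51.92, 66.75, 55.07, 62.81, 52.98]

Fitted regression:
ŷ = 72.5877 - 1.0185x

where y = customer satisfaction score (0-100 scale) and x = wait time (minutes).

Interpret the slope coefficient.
An increase of one minute in wait time is associated with a 1.0185 points decrease in predicted satisfaction score.

The slope coefficient β₁ = -1.0185 represents the marginal effect of wait time on satisfaction score.

Interpretation:
- Wait time up by 1 minute → predicted satisfaction score decreases by 1.0185 points
- The effect is assumed constant over the observed range of x (linearity)
- The sign (−) gives the direction; the magnitude 1.0185 gives the size of the effect per minute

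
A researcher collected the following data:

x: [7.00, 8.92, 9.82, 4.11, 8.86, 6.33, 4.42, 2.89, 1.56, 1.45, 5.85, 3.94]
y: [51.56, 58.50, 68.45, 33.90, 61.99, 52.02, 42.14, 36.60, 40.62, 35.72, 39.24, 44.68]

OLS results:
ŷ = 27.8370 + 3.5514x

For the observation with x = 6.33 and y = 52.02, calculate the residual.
Residual = 1.7026

The residual is the difference between the actual value and the predicted value:

Residual = y - ŷ

Step 1: Calculate predicted value
ŷ = 27.8370 + 3.5514 × 6.33
ŷ = 50.3174

Step 2: Calculate residual
Residual = 52.02 - 50.3174
Residual = 1.7026

Interpretation: the model underestimates the actual value by 1.7026 at this point (positive residual → observation lies above the fitted line).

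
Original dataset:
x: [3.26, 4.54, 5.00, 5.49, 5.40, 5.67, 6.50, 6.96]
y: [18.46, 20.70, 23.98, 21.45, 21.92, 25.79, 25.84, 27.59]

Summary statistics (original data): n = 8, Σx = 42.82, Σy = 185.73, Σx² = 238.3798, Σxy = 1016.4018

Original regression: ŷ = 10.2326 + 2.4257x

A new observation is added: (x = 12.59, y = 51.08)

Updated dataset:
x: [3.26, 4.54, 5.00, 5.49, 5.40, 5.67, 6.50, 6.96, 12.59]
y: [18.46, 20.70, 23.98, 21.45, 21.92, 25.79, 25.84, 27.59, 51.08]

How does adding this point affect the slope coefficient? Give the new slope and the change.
New slope β₁ = 3.6152 versus 2.4257 before: a change of +1.1895 (+49.0%).

The new point has HIGH LEVERAGE: x = 12.59 is far from the original mean x̄ = 42.82/8 ≈ 5.35 (original range [3.26, 6.96]).

Step 1: Update the sums with the new point (n goes from 8 to 9)
Σx  = 42.82 + 12.59 = 55.41
Σy  = 185.73 + 51.08 = 236.81
Σx² = 238.3798 + 12.59² = 238.3798 + 158.5081 = 396.8879
Σxy = 1016.4018 + 12.59×51.08 = 1016.4018 + 643.0972 = 1659.4990

Step 2: Recompute the slope with b₁ = (nΣxy − ΣxΣy) / (nΣx² − (Σx)²)
Numerator   = 9×1659.4990 − 55.41×236.81 = 14935.4910 − 13121.6421 = 1813.8489
Denominator = 9×396.8879 − 55.41² = 3571.9911 − 3070.2681 = 501.7230
b₁(new) = 1813.8489 / 501.7230 = 3.6152

(Same formula on the original sums: (8×1016.4018 − 42.82×185.73) / (8×238.3798 − 42.82²) = 178.2558 / 73.4860 = 2.4257, matching the given fit.)

Step 3: Change in slope
Δβ₁ = 3.6152 − 2.4257 = +1.1895
Relative change = +1.1895 / 2.4257 × 100% = +49.0%
→ the slope increases when the point is added.

A high-leverage point only changes the slope if it is off the original line; here y = 51.08 is above the original trend, so the slope increases.
In practice: refit with and without it and report both if conclusions differ.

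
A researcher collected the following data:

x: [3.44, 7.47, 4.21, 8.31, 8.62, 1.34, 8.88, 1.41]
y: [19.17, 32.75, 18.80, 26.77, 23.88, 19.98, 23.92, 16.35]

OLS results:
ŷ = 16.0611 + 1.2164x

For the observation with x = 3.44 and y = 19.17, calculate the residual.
Residual = -1.0755

The residual is the difference between the actual value and the predicted value:

Residual = y - ŷ

Step 1: Calculate predicted value
ŷ = 16.0611 + 1.2164 × 3.44
ŷ = 20.2455

Step 2: Calculate residual
Residual = 19.17 - 20.2455
Residual = -1.0755

Interpretation: the model overestimates the actual value by 1.0755 at this point (negative residual → observation lies below the fitted line).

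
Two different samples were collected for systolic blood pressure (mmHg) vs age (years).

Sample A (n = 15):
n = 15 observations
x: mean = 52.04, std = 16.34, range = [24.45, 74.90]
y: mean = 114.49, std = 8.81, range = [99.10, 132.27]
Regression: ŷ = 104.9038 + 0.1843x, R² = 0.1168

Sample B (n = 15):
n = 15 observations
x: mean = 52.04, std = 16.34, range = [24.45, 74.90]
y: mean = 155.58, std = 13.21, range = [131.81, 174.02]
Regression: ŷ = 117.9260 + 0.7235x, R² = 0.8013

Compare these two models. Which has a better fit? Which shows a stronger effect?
Model B has the better fit (R² = 0.8013 vs 0.1168). Model B shows the stronger effect (|β₁| = 0.7235 vs 0.1843).

Model Comparison:

Which explains more variance? (R²)
- Model A: R² = 0.1168 → 11.68% of variance in blood pressure explained
- Model B: R² = 0.8013 → 80.13% of variance in blood pressure explained
- 0.8013 > 0.1168 → Model B has the better fit

Effect size (slope magnitude):
- Model A: β₁ = 0.1843 → predicted blood pressure rises 0.1843 mmHg per additional year of age
- Model B: β₁ = 0.7235 → predicted blood pressure rises 0.7235 mmHg per additional year of age
- |0.1843| < |0.7235| → Model B shows the stronger marginal effect

Notes:
- R² measures how tightly points cluster around the line; β₁ measures how steep the line is — they answer different questions.
- A steeper slope doesn't make a better model if the scatter around the line is large.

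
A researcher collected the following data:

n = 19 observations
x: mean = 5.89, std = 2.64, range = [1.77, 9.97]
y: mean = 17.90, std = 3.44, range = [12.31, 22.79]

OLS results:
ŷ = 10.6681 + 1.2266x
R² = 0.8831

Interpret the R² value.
About 88.31% of the variability in y is accounted for by the regression on x (R² = 0.8831) — a strong linear fit.

R² = 1 − SS_res/SS_tot compares the residual scatter to the total scatter of y about its mean.

Here R² = 0.8831:
- Explained: 88.31% of the variation in y
- Unexplained (residual): 100% − 88.31% = 11.69%
- Rule of thumb (below 0.3 weak; 0.3 to below 0.7 moderate; 0.7 and above strong) → strong

Note: R² never decreases when predictors are added, so it should not be used alone to compare models of different size.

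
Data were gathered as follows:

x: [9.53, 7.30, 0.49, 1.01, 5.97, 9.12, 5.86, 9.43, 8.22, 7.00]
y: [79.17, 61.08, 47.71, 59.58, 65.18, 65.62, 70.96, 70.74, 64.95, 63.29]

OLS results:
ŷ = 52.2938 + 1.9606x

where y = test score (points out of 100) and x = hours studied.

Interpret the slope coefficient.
For each additional hour of study time, predicted test score increases by approximately 1.9606 points.

β₁ = 1.9606 is the change in predicted test score (points) per additional hour of study time.

Interpretation:
- Study time up by 1 hour → predicted test score increases by 1.9606 points
- The effect is assumed constant over the observed range of x (linearity)
- The sign (+) gives the direction; the magnitude 1.9606 gives the size of the effect per hour

(β₀ = 52.2938 is the fitted value at x = 0 and is not part of the slope interpretation.)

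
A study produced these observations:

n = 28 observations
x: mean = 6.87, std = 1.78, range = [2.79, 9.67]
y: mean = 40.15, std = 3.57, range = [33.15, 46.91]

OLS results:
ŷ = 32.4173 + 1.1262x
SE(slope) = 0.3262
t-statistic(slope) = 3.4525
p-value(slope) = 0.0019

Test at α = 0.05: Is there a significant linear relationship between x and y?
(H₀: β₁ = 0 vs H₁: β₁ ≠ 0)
Reject H₀: p-value = 0.0019 < α = 0.05. The linear relationship is significant at the 5% level.

Hypothesis test for the slope coefficient:

H₀: β₁ = 0 (no linear relationship)
H₁: β₁ ≠ 0 (linear relationship exists)

Test statistic: t = β̂₁ / SE(β̂₁) = 1.1262 / 0.3262 = 3.4525

With df = 26, the two-sided p-value for |t| = 3.4525 is 0.0019.

Decision rule: reject H₀ if p-value < α.
p-value = 0.0019 < α = 0.05 → reject H₀.

At α = 0.05 the data do provide convincing evidence of a nonzero slope.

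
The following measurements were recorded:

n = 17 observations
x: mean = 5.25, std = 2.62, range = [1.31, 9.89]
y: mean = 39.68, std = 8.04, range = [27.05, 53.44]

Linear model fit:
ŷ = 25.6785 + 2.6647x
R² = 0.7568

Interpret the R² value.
About 75.68% of the variability in y is accounted for by the regression on x (R² = 0.7568) — a strong linear fit.

The coefficient of determination R² is the fraction of the total variation in y that the fitted line accounts for.

Here R² = 0.7568:
- Explained: 75.68% of the variation in y
- Unexplained (residual): 100% − 75.68% = 24.32%
- Rule of thumb (below 0.3 weak; 0.3 to below 0.7 moderate; 0.7 and above strong) → strong

Note: R² never decreases when predictors are added, so it should not be used alone to compare models of different size.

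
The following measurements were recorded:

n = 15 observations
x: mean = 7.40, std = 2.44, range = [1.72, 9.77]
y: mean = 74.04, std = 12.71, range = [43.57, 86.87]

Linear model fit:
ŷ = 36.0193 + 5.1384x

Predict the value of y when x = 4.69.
ŷ = 60.1184

Plug x = 4.69 into the fitted line:

ŷ = 36.0193 + 5.1384 × 4.69
ŷ = 36.0193 + 24.0991
ŷ = 60.1184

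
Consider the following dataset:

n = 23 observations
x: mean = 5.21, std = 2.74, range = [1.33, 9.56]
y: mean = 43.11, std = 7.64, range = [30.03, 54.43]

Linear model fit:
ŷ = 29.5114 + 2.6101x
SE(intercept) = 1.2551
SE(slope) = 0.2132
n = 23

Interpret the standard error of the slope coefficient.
The slope 2.6101 is pinned down to within about ±0.2132 (one SE) by these data — relative uncertainty 8.2%, i.e. precise.

SE(β̂₁) = 0.2132 says: if we drew many samples of n = 23 from the same population and refit each time, the fitted slopes would scatter with a standard deviation of roughly 0.2132 around the true β₁.

Relative precision:
- SE / |β̂₁| = 0.2132 / 2.6101 = 8.2%
- Rule of thumb (under 20%: precise; 20% to under 50%: moderately precise; 50% or more: imprecise) → precise

Rough 95% range (±2 SE): 2.6101 ± 0.4264 → (2.1837, 3.0365).

What drives SE(β̂₁): wider spread of x values → smaller SE; larger n (here n = 23) → smaller SE.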